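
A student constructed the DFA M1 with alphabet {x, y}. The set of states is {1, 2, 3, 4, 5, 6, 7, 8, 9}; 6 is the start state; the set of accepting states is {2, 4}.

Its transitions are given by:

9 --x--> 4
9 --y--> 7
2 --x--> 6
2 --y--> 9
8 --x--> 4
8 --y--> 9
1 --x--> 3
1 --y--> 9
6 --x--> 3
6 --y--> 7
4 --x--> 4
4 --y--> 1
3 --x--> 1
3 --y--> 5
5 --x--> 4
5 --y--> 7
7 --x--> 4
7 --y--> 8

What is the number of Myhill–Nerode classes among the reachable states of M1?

First remove the unreachable states {2}; 8 states remain.
P0 = {4} | {1,3,5,6,7,8,9}.
On input x, block {1,3,5,6,7,8,9} splits into {5,7,8,9} and {1,3,6}.
No further refinement is possible. Final partition (3 blocks): {4} | {5,7,8,9} | {1,3,6}.

3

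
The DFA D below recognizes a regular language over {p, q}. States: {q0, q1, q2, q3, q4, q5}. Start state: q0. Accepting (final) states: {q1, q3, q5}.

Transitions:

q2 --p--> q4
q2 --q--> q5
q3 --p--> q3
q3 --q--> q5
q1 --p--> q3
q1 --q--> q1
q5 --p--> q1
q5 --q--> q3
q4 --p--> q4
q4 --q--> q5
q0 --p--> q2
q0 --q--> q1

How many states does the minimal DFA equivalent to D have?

Every state is reachable, so we keep all 6.
Start with accepting vs non-accepting: {q1,q3,q5} | {q0,q2,q4}.
No further refinement is possible. Final partition (2 blocks): {q1,q3,q5} | {q0,q2,q4}.

2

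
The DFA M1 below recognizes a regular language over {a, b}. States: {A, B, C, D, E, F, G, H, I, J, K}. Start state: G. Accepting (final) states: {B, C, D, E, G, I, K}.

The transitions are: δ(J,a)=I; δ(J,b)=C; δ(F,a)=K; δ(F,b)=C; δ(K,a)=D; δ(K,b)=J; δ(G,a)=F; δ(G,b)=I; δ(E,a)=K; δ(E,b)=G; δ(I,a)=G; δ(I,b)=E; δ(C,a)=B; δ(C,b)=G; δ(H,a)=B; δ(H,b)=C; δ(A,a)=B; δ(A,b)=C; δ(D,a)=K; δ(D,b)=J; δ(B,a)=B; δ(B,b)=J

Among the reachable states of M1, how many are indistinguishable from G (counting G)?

Reachable states from the start: {B,C,D,E,F,G,I,J,K}. Unreachable: {A,H} — drop them.
Start with accepting vs non-accepting: {B,C,D,E,G,I,K} | {F,J}.
Refine {B,C,D,E,G,I,K} on symbol a: members go to different blocks, giving {B,C,D,E,I,K} and {G}.
Refine {B,C,D,E,I,K} on symbol a: members go to different blocks, giving {B,C,D,E,K} and {I}.
Split {B,C,D,E,K} by δ(·,b) → {B,D,K} and {C,E}.
Split {F,J} by δ(·,a) → {F} and {J}.
The partition is now stable with 6 blocks: {B,D,K} | {F} | {G} | {I} | {C,E} | {J}.
The equivalence class containing G is {G}, of size 1.

1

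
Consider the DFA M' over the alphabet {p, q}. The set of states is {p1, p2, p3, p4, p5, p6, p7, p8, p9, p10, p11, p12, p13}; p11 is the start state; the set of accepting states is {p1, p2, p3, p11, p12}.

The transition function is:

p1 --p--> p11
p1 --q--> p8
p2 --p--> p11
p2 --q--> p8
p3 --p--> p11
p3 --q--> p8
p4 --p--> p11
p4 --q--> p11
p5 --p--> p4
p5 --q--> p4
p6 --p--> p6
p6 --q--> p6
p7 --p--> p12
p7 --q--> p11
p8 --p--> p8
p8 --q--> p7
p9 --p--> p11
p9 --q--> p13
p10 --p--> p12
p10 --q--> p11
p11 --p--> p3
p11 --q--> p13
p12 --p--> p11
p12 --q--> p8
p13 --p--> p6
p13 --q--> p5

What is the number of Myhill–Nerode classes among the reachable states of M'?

Reachable states from the start: {p3,p4,p5,p6,p7,p8,p11,p12,p13}. Unreachable: {p1,p2,p9,p10} — drop them.
Start with accepting vs non-accepting: {p3,p11,p12} | {p4,p5,p6,p7,p8,p13}.
Refine {p4,p5,p6,p7,p8,p13} on symbol p: members go to different blocks, giving {p5,p6,p8,p13} and {p4,p7}.
Refine {p5,p6,p8,p13} on symbol p: members go to different blocks, giving {p6,p8,p13} and {p5}.
On input q, block {p6,p8,p13} splits into {p6} and {p8} and {p13}.
Refine {p3,p11,p12} on symbol q: members go to different blocks, giving {p3,p12} and {p11}.
Refine {p4,p7} on symbol p: members go to different blocks, giving {p4} and {p7}.
The partition is now stable with 8 blocks: {p3,p12} | {p6} | {p4} | {p5} | {p8} | {p13} | {p11} | {p7}.

8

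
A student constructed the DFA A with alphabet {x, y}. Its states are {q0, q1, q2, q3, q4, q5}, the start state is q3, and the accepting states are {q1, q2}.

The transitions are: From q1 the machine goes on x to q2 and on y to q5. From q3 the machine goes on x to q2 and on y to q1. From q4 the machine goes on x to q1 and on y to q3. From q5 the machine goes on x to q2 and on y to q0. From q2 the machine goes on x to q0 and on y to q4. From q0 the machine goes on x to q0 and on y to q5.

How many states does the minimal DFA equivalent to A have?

6

All states are reachable from the start state.
Initial partition by acceptance: {q1,q2} | {q0,q3,q4,q5}.
Refine {q1,q2} on symbol x: members go to different blocks, giving {q1} and {q2}.
Split {q0,q3,q4,q5} by δ(·,x) → {q3,q5} and {q0} and {q4}.
On input y, block {q3,q5} splits into {q3} and {q5}.
The partition is now stable with 6 blocks: {q1} | {q3} | {q2} | {q0} | {q4} | {q5}.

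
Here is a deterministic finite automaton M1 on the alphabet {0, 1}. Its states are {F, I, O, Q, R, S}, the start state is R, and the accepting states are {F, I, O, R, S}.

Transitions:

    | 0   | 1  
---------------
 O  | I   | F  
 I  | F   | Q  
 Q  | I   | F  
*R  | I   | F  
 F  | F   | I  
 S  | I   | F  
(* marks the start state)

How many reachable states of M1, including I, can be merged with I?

1

First remove the unreachable states {O,S}; 4 states remain.
Start with accepting vs non-accepting: {F,I,R} | {Q}.
Refine {F,I,R} on symbol 1: members go to different blocks, giving {F,R} and {I}.
Split {F,R} by δ(·,0) → {R} and {F}.
The partition is now stable with 4 blocks: {R} | {Q} | {I} | {F}.
State I belongs to the block {I}, which has 1 states.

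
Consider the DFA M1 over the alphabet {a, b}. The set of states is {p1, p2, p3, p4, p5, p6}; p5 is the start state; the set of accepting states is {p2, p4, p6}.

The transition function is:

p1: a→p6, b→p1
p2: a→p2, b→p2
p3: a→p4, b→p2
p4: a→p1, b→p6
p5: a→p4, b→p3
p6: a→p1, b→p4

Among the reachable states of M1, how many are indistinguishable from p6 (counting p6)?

Every state is reachable, so we keep all 6.
Start with accepting vs non-accepting: {p2,p4,p6} | {p1,p3,p5}.
Refine {p2,p4,p6} on symbol a: members go to different blocks, giving {p4,p6} and {p2}.
Split {p1,p3,p5} by δ(·,b) → {p1,p5} and {p3}.
Refine {p1,p5} on symbol b: members go to different blocks, giving {p1} and {p5}.
Stable partition: {p4,p6} | {p1} | {p2} | {p3} | {p5} — 5 equivalence classes.
State p6 belongs to the block {p4,p6}, which has 2 states.

2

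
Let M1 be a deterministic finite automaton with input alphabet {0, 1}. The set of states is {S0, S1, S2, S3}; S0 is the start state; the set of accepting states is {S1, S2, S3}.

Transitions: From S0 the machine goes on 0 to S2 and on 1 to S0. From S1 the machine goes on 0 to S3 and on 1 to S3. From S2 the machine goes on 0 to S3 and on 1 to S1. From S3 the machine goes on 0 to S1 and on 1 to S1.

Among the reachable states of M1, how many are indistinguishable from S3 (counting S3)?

Initial partition by acceptance: {S1,S2,S3} | {S0}.
No further refinement is possible. Final partition (2 blocks): {S1,S2,S3} | {S0}.
The equivalence class containing S3 is {S1,S2,S3}, of size 3.

3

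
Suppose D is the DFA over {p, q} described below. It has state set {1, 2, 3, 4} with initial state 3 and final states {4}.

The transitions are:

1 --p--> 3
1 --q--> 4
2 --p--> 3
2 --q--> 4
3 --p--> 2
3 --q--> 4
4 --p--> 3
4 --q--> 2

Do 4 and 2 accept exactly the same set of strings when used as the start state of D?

No

Reachable states from the start: {2,3,4}. Unreachable: {1} — drop them.
Initial partition by acceptance: {4} | {2,3}.
Stable partition: {4} | {2,3} — 2 equivalence classes.
4 and 2 end up in different blocks, so they are distinguishable. For instance, the string 'ε' is accepted from only 4.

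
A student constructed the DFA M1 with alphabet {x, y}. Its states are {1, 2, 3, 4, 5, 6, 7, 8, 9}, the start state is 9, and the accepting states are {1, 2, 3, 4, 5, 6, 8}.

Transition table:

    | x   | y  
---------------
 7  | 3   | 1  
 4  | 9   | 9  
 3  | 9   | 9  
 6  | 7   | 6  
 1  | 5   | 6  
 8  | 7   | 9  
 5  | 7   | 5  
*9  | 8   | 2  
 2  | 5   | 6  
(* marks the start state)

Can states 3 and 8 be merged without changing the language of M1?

First remove the unreachable states {4}; 8 states remain.
Initial partition by acceptance: {1,2,3,5,6,8} | {7,9}.
Refine {1,2,3,5,6,8} on symbol x: members go to different blocks, giving {3,5,6,8} and {1,2}.
Split {3,5,6,8} by δ(·,y) → {3,8} and {5,6}.
No further refinement is possible. Final partition (4 blocks): {3,8} | {7,9} | {1,2} | {5,6}.
3 and 8 lie in the same block of the stable partition, so they are equivalent — no string distinguishes them.

Yes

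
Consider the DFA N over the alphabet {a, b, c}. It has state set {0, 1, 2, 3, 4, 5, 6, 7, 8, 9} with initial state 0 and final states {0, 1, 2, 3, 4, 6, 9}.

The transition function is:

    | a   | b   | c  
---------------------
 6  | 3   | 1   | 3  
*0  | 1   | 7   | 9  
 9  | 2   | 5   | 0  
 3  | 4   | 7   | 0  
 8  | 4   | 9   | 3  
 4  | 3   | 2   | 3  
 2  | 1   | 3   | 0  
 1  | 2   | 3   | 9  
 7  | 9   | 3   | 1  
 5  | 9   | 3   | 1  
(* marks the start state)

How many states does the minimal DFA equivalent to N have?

States {6,8} cannot be reached from the start state, so discard them.
Start with accepting vs non-accepting: {0,1,2,3,4,9} | {5,7}.
Split {0,1,2,3,4,9} by δ(·,b) → {0,3,9} and {1,2,4}.
On input a, block {1,2,4} splits into {1,2} and {4}.
On input a, block {0,3,9} splits into {0,9} and {3}.
Stable partition: {0,9} | {5,7} | {1,2} | {4} | {3} — 5 equivalence classes.

5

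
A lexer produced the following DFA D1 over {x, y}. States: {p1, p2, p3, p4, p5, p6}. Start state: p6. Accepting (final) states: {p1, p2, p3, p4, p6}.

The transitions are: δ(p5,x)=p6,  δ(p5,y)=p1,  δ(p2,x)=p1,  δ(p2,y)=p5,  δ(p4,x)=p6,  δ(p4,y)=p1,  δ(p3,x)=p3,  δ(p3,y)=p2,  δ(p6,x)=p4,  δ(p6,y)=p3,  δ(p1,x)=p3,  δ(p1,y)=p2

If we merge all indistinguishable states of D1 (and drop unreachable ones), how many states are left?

4

All states are reachable from the start state.
P0 = {p1,p2,p3,p4,p6} | {p5}.
On input y, block {p1,p2,p3,p4,p6} splits into {p1,p3,p4,p6} and {p2}.
Split {p1,p3,p4,p6} by δ(·,y) → {p1,p3} and {p4,p6}.
Stable partition: {p1,p3} | {p5} | {p2} | {p4,p6} — 4 equivalence classes.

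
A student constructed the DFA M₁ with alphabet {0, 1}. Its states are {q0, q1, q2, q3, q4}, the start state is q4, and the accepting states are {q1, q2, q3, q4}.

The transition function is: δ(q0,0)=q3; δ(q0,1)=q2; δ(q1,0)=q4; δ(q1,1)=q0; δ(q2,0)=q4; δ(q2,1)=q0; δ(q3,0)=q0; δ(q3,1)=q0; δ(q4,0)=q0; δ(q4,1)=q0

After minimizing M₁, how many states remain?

3

First remove the unreachable states {q1}; 4 states remain.
Initial partition by acceptance: {q2,q3,q4} | {q0}.
Refine {q2,q3,q4} on symbol 0: members go to different blocks, giving {q3,q4} and {q2}.
The partition is now stable with 3 blocks: {q3,q4} | {q0} | {q2}.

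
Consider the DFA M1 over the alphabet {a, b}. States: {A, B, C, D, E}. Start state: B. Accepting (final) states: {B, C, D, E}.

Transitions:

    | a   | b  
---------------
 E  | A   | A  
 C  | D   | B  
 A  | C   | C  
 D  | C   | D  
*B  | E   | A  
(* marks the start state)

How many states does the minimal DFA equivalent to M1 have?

5

Initial partition by acceptance: {B,C,D,E} | {A}.
On input a, block {B,C,D,E} splits into {B,C,D} and {E}.
Refine {B,C,D} on symbol a: members go to different blocks, giving {C,D} and {B}.
Refine {C,D} on symbol b: members go to different blocks, giving {C} and {D}.
The partition is now stable with 5 blocks: {C} | {A} | {E} | {B} | {D}.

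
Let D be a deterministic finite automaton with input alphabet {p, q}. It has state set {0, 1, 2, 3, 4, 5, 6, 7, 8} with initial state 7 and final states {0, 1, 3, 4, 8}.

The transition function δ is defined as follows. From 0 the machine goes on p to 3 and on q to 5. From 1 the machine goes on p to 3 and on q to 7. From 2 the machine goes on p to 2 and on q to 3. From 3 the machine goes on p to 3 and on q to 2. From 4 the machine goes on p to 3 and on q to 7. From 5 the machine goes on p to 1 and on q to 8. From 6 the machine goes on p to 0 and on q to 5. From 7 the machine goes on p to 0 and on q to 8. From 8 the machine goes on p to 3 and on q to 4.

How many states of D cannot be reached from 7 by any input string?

No path from 7 leads to 6; the other 8 states are all reachable.

1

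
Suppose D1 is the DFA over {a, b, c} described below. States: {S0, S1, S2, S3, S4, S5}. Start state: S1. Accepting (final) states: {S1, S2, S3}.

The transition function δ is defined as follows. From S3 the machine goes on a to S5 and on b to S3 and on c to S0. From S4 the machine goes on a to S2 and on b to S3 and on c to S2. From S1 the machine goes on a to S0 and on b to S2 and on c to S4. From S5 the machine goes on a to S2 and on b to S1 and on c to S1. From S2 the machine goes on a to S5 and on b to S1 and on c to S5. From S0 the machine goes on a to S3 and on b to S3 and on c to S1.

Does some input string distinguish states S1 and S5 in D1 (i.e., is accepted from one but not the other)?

Yes

P0 = {S1,S2,S3} | {S0,S4,S5}.
Stable partition: {S1,S2,S3} | {S0,S4,S5} — 2 equivalence classes.
S1 and S5 end up in different blocks, so they are distinguishable. For instance, the string 'ε' is accepted from only S1.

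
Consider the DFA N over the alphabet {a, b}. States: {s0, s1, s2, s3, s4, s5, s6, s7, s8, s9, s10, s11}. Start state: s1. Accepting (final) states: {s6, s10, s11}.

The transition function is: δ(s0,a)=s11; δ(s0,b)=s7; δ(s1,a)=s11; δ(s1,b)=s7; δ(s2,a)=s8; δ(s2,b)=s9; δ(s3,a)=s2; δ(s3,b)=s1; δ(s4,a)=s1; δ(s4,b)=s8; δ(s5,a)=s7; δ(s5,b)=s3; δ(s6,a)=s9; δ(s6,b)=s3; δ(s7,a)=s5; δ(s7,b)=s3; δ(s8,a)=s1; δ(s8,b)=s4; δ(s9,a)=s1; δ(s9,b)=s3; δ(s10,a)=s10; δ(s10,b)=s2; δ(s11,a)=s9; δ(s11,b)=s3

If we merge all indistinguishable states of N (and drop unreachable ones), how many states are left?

7

Reachable states from the start: {s1,s2,s3,s4,s5,s7,s8,s9,s11}. Unreachable: {s0,s6,s10} — drop them.
P0 = {s11} | {s1,s2,s3,s4,s5,s7,s8,s9}.
On input a, block {s1,s2,s3,s4,s5,s7,s8,s9} splits into {s2,s3,s4,s5,s7,s8,s9} and {s1}.
Refine {s2,s3,s4,s5,s7,s8,s9} on symbol a: members go to different blocks, giving {s2,s3,s5,s7} and {s4,s8,s9}.
Split {s2,s3,s5,s7} by δ(·,a) → {s3,s5,s7} and {s2}.
On input a, block {s3,s5,s7} splits into {s5,s7} and {s3}.
Split {s4,s8,s9} by δ(·,b) → {s4,s8} and {s9}.
No further refinement is possible. Final partition (7 blocks): {s11} | {s5,s7} | {s1} | {s4,s8} | {s2} | {s3} | {s9}.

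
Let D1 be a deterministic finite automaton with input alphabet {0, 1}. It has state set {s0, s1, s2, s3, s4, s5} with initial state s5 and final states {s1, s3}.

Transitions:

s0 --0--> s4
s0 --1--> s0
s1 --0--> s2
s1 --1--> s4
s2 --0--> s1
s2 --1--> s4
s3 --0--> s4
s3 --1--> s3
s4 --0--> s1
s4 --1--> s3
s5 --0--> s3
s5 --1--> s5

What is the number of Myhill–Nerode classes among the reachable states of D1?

States {s0} cannot be reached from the start state, so discard them.
Initial partition by acceptance: {s1,s3} | {s2,s4,s5}.
On input 1, block {s1,s3} splits into {s1} and {s3}.
On input 0, block {s2,s4,s5} splits into {s2,s4} and {s5}.
Split {s2,s4} by δ(·,1) → {s2} and {s4}.
The partition is now stable with 5 blocks: {s1} | {s2} | {s3} | {s5} | {s4}.

5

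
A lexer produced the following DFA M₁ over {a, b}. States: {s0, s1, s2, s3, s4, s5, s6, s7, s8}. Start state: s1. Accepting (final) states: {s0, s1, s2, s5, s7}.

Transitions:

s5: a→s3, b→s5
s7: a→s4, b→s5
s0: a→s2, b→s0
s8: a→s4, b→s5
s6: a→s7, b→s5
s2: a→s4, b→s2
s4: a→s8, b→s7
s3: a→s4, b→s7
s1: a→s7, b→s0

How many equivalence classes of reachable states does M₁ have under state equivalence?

Reachable states from the start: {s0,s1,s2,s3,s4,s5,s7,s8}. Unreachable: {s6} — drop them.
P0 = {s0,s1,s2,s5,s7} | {s3,s4,s8}.
Split {s0,s1,s2,s5,s7} by δ(·,a) → {s2,s5,s7} and {s0,s1}.
Stable partition: {s2,s5,s7} | {s3,s4,s8} | {s0,s1} — 3 equivalence classes.

3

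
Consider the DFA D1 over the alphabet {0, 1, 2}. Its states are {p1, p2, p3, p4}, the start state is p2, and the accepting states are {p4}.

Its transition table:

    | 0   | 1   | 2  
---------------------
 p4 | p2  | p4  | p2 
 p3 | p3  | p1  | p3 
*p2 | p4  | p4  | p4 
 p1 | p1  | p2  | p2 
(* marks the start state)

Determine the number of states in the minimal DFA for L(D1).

2

States {p1,p3} cannot be reached from the start state, so discard them.
P0 = {p4} | {p2}.
The partition is now stable with 2 blocks: {p4} | {p2}.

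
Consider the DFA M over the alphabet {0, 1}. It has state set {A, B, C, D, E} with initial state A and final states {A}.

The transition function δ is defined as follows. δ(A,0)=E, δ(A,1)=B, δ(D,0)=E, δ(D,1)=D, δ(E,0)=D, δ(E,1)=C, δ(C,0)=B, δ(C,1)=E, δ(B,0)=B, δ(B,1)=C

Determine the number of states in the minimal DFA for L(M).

2

All states are reachable from the start state.
P0 = {A} | {B,C,D,E}.
Stable partition: {A} | {B,C,D,E} — 2 equivalence classes.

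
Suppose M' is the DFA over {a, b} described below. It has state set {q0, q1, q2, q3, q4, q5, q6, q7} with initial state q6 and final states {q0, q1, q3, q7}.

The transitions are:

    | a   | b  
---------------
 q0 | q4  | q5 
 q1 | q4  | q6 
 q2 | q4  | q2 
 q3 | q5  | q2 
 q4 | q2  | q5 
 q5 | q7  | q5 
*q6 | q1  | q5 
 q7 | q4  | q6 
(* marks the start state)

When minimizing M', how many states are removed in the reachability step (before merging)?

No path from q6 leads to q0, q3; the other 6 states are all reachable.

2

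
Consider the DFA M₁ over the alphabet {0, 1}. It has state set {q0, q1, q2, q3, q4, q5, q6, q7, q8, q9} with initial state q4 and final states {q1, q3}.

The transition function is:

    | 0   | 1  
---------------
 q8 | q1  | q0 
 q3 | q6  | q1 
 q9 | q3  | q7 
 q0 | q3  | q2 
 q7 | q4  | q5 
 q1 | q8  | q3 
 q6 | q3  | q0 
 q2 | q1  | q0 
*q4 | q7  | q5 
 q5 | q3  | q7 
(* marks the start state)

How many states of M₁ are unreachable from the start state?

1

BFS from q4 reaches {q0, q1, q2, q3, q4, q5, q6, q7, q8}; the 1 state(s) q9 are never visited.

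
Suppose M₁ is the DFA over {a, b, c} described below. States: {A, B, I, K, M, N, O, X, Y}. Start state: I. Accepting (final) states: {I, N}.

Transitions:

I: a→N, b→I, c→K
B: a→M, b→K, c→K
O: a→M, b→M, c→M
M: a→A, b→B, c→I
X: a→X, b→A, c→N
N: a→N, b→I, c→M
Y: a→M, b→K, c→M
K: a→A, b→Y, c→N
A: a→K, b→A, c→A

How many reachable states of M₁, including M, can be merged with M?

2

States {O,X} cannot be reached from the start state, so discard them.
Initial partition by acceptance: {I,N} | {A,B,K,M,Y}.
On input c, block {A,B,K,M,Y} splits into {A,B,Y} and {K,M}.
On input b, block {A,B,Y} splits into {B,Y} and {A}.
No further refinement is possible. Final partition (4 blocks): {I,N} | {B,Y} | {K,M} | {A}.
The equivalence class containing M is {K,M}, of size 2.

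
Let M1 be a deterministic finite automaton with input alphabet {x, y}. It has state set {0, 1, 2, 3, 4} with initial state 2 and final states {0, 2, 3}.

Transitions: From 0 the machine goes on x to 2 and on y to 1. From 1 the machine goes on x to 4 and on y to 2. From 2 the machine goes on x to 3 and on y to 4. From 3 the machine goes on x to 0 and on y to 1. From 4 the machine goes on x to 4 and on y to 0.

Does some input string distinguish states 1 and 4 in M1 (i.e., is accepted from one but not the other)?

All states are reachable from the start state.
P0 = {0,2,3} | {1,4}.
The partition is now stable with 2 blocks: {0,2,3} | {1,4}.
1 and 4 lie in the same block of the stable partition, so they are equivalent — no string distinguishes them.

No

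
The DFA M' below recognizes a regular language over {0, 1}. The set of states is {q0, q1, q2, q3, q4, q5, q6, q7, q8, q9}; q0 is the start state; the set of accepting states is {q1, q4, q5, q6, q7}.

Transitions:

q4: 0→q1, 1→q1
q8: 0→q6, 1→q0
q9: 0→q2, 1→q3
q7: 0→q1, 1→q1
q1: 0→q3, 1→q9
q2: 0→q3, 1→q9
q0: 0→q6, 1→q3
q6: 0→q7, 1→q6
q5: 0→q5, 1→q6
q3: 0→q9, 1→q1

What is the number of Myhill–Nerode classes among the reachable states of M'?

First remove the unreachable states {q4,q5,q8}; 7 states remain.
Initial partition by acceptance: {q1,q6,q7} | {q0,q2,q3,q9}.
Refine {q1,q6,q7} on symbol 0: members go to different blocks, giving {q6,q7} and {q1}.
Refine {q6,q7} on symbol 0: members go to different blocks, giving {q6} and {q7}.
Refine {q0,q2,q3,q9} on symbol 0: members go to different blocks, giving {q2,q3,q9} and {q0}.
Split {q2,q3,q9} by δ(·,1) → {q2,q9} and {q3}.
Split {q2,q9} by δ(·,0) → {q2} and {q9}.
Stable partition: {q6} | {q2} | {q1} | {q7} | {q0} | {q3} | {q9} — 7 equivalence classes.

7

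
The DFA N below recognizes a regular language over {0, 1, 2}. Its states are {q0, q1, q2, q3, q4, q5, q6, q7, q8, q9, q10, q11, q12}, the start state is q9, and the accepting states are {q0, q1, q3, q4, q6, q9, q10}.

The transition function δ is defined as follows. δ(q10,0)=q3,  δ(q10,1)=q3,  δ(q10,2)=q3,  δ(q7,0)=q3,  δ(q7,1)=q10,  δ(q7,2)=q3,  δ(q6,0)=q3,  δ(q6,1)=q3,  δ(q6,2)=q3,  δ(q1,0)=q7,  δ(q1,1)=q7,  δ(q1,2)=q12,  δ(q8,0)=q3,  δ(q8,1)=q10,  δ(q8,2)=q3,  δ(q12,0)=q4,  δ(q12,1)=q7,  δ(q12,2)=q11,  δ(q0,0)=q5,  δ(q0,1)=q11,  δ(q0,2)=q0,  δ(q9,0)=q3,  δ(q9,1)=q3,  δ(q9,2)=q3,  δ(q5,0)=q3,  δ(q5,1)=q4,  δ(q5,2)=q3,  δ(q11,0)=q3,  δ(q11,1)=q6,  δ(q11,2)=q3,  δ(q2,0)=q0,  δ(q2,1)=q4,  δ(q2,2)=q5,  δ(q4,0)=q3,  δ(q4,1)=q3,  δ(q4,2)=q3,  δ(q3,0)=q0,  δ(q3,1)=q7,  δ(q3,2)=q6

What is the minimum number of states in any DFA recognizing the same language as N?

4

States {q1,q2,q8,q12} cannot be reached from the start state, so discard them.
P0 = {q0,q3,q4,q6,q9,q10} | {q5,q7,q11}.
On input 0, block {q0,q3,q4,q6,q9,q10} splits into {q3,q4,q6,q9,q10} and {q0}.
Refine {q3,q4,q6,q9,q10} on symbol 0: members go to different blocks, giving {q4,q6,q9,q10} and {q3}.
Stable partition: {q4,q6,q9,q10} | {q5,q7,q11} | {q0} | {q3} — 4 equivalence classes.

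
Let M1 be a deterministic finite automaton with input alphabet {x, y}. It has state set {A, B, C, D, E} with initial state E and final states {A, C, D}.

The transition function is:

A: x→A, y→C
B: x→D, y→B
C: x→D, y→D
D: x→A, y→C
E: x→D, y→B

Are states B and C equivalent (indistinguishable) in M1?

No

Initial partition by acceptance: {A,C,D} | {B,E}.
No further refinement is possible. Final partition (2 blocks): {A,C,D} | {B,E}.
B and C end up in different blocks, so they are distinguishable. For instance, the string 'ε' is accepted from only C.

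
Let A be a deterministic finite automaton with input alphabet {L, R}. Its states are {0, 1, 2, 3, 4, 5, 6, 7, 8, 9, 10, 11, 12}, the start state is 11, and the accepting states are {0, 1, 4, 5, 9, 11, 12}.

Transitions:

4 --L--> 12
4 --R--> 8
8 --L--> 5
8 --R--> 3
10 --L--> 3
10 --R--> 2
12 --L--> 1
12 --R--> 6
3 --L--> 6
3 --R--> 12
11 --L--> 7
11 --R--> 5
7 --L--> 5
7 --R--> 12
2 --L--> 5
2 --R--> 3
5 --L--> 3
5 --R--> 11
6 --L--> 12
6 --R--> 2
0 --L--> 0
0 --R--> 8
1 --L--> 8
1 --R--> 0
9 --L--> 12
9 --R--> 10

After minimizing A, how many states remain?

9

Reachable states from the start: {0,1,2,3,5,6,7,8,11,12}. Unreachable: {4,9,10} — drop them.
P0 = {0,1,5,11,12} | {2,3,6,7,8}.
Split {0,1,5,11,12} by δ(·,L) → {1,5,11} and {0,12}.
Refine {1,5,11} on symbol R: members go to different blocks, giving {5,11} and {1}.
Split {2,3,6,7,8} by δ(·,L) → {2,7,8} and {3} and {6}.
Refine {5,11} on symbol L: members go to different blocks, giving {5} and {11}.
Split {2,7,8} by δ(·,R) → {2,8} and {7}.
Split {0,12} by δ(·,L) → {0} and {12}.
The partition is now stable with 9 blocks: {5} | {2,8} | {0} | {1} | {3} | {6} | {11} | {7} | {12}.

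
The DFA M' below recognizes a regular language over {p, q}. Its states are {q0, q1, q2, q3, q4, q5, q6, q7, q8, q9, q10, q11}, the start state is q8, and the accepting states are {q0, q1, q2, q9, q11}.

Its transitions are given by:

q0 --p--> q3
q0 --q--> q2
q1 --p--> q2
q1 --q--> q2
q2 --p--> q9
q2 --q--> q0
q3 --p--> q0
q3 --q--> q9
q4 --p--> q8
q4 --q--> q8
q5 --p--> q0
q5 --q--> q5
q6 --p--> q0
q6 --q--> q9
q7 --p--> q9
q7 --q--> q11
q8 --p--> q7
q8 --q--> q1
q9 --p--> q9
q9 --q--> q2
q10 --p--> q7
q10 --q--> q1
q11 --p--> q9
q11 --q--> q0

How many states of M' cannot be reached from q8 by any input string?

Starting at q8 and following transitions, the reachable set is {q0, q1, q2, q3, q7, q8, q9, q11}. That leaves q4, q5, q6, q10 unreachable — 4 in total.

4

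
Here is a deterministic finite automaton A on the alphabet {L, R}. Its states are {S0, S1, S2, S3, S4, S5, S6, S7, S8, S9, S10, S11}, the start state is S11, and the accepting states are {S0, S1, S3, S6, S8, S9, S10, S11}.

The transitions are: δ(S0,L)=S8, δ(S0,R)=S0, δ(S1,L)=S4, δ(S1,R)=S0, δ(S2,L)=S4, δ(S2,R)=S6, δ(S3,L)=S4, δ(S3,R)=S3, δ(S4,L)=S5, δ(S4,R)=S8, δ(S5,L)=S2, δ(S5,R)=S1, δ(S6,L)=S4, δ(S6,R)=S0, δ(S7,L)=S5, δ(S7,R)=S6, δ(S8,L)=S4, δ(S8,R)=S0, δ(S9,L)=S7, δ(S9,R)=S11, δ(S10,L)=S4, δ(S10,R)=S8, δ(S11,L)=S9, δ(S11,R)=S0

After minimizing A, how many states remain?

3

States {S3,S10} cannot be reached from the start state, so discard them.
P0 = {S0,S1,S6,S8,S9,S11} | {S2,S4,S5,S7}.
Split {S0,S1,S6,S8,S9,S11} by δ(·,L) → {S1,S6,S8,S9} and {S0,S11}.
Stable partition: {S1,S6,S8,S9} | {S2,S4,S5,S7} | {S0,S11} — 3 equivalence classes.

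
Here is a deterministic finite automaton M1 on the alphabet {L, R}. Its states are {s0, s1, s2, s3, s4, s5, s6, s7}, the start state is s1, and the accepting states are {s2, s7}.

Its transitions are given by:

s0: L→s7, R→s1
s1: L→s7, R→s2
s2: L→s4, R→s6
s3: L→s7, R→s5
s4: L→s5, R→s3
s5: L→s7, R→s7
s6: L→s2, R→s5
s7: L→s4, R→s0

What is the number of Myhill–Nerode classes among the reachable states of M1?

Every state is reachable, so we keep all 8.
P0 = {s2,s7} | {s0,s1,s3,s4,s5,s6}.
Split {s0,s1,s3,s4,s5,s6} by δ(·,L) → {s0,s1,s3,s5,s6} and {s4}.
Refine {s0,s1,s3,s5,s6} on symbol R: members go to different blocks, giving {s0,s3,s6} and {s1,s5}.
The partition is now stable with 4 blocks: {s2,s7} | {s0,s3,s6} | {s4} | {s1,s5}.

4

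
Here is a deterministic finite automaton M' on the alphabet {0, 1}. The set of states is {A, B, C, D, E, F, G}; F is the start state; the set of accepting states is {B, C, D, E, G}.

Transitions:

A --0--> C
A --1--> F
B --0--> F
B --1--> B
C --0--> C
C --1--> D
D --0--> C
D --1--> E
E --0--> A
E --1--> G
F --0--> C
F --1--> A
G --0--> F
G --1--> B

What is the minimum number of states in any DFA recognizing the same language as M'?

Every state is reachable, so we keep all 7.
P0 = {B,C,D,E,G} | {A,F}.
On input 0, block {B,C,D,E,G} splits into {B,E,G} and {C,D}.
Refine {C,D} on symbol 1: members go to different blocks, giving {C} and {D}.
No further refinement is possible. Final partition (4 blocks): {B,E,G} | {A,F} | {C} | {D}.

4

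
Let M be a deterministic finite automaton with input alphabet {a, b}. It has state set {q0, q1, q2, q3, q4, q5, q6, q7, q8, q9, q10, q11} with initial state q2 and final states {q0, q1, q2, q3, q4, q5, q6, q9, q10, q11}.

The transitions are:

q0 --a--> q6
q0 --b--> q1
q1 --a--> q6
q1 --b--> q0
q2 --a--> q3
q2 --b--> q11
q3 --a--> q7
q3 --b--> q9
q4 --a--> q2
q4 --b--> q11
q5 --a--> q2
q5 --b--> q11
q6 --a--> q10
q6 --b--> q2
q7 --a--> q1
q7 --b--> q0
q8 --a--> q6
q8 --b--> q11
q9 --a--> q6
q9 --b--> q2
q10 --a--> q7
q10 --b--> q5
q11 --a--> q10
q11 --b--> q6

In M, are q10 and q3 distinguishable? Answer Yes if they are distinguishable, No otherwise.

No

States {q4,q8} cannot be reached from the start state, so discard them.
Start with accepting vs non-accepting: {q0,q1,q2,q3,q5,q6,q9,q10,q11} | {q7}.
Refine {q0,q1,q2,q3,q5,q6,q9,q10,q11} on symbol a: members go to different blocks, giving {q0,q1,q2,q5,q6,q9,q11} and {q3,q10}.
Refine {q0,q1,q2,q5,q6,q9,q11} on symbol a: members go to different blocks, giving {q0,q1,q5,q9} and {q2,q6,q11}.
On input b, block {q0,q1,q5,q9} splits into {q0,q1} and {q5,q9}.
No further refinement is possible. Final partition (5 blocks): {q0,q1} | {q7} | {q3,q10} | {q2,q6,q11} | {q5,q9}.
q10 and q3 lie in the same block of the stable partition, so they are equivalent — no string distinguishes them.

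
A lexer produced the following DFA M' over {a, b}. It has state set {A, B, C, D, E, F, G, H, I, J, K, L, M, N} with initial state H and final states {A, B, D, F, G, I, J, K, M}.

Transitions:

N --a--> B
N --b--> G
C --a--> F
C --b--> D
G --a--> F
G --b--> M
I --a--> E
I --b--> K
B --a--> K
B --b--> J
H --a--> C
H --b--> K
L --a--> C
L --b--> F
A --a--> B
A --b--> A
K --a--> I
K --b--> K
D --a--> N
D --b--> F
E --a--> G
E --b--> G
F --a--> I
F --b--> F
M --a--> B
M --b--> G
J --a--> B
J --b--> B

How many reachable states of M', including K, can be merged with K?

First remove the unreachable states {A,L}; 12 states remain.
Start with accepting vs non-accepting: {B,D,F,G,I,J,K,M} | {C,E,H,N}.
On input a, block {B,D,F,G,I,J,K,M} splits into {B,F,G,J,K,M} and {D,I}.
Refine {B,F,G,J,K,M} on symbol a: members go to different blocks, giving {B,G,J,M} and {F,K}.
Split {B,G,J,M} by δ(·,a) → {B,G} and {J,M}.
Refine {C,E,H,N} on symbol a: members go to different blocks, giving {E,N} and {C} and {H}.
No further refinement is possible. Final partition (7 blocks): {B,G} | {E,N} | {D,I} | {F,K} | {J,M} | {C} | {H}.
State K belongs to the block {F,K}, which has 2 states.

2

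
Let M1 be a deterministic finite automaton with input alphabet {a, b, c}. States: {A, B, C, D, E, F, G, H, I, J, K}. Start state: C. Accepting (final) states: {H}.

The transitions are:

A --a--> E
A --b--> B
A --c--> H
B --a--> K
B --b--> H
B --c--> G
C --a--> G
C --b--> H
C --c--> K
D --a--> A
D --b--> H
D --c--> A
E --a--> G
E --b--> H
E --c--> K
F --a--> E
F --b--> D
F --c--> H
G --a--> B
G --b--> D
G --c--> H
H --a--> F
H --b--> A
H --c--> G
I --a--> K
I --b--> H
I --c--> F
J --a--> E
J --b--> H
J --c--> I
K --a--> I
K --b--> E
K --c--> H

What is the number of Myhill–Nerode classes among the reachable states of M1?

3

Reachable states from the start: {A,B,C,D,E,F,G,H,I,K}. Unreachable: {J} — drop them.
Start with accepting vs non-accepting: {H} | {A,B,C,D,E,F,G,I,K}.
Split {A,B,C,D,E,F,G,I,K} by δ(·,b) → {B,C,D,E,I} and {A,F,G,K}.
Stable partition: {H} | {B,C,D,E,I} | {A,F,G,K} — 3 equivalence classes.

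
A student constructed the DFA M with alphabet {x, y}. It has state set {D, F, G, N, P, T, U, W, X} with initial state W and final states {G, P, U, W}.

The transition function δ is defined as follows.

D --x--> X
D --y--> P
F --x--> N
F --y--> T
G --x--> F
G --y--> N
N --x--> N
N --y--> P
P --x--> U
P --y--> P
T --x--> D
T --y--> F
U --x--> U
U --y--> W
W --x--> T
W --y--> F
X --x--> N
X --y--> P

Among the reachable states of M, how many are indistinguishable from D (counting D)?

Reachable states from the start: {D,F,N,P,T,U,W,X}. Unreachable: {G} — drop them.
Initial partition by acceptance: {P,U,W} | {D,F,N,T,X}.
On input x, block {P,U,W} splits into {P,U} and {W}.
Refine {P,U} on symbol y: members go to different blocks, giving {U} and {P}.
Refine {D,F,N,T,X} on symbol y: members go to different blocks, giving {D,N,X} and {F,T}.
Stable partition: {U} | {D,N,X} | {W} | {P} | {F,T} — 5 equivalence classes.
The equivalence class containing D is {D,N,X}, of size 3.

3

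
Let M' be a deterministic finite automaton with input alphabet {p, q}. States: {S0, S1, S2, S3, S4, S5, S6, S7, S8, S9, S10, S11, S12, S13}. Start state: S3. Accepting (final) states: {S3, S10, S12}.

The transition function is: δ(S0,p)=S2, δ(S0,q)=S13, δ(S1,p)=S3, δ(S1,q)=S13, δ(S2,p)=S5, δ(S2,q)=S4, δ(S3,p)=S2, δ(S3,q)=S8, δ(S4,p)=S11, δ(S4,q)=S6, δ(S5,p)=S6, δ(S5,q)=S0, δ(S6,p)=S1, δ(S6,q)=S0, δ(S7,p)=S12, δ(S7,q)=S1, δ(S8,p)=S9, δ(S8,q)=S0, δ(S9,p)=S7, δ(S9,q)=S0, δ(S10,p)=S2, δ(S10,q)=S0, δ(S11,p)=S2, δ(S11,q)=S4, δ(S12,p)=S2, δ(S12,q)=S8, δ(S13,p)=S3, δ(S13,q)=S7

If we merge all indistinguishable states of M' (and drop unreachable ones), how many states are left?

8

Reachable states from the start: {S0,S1,S2,S3,S4,S5,S6,S7,S8,S9,S11,S12,S13}. Unreachable: {S10} — drop them.
Initial partition by acceptance: {S3,S12} | {S0,S1,S2,S4,S5,S6,S7,S8,S9,S11,S13}.
Split {S0,S1,S2,S4,S5,S6,S7,S8,S9,S11,S13} by δ(·,p) → {S0,S2,S4,S5,S6,S8,S9,S11} and {S1,S7,S13}.
Refine {S0,S2,S4,S5,S6,S8,S9,S11} on symbol p: members go to different blocks, giving {S0,S2,S4,S5,S8,S11} and {S6,S9}.
On input p, block {S0,S2,S4,S5,S8,S11} splits into {S0,S2,S4,S11} and {S5,S8}.
Split {S0,S2,S4,S11} by δ(·,p) → {S0,S4,S11} and {S2}.
Split {S0,S4,S11} by δ(·,p) → {S0,S11} and {S4}.
Refine {S0,S11} on symbol q: members go to different blocks, giving {S0} and {S11}.
Stable partition: {S3,S12} | {S0} | {S1,S7,S13} | {S6,S9} | {S5,S8} | {S2} | {S4} | {S11} — 8 equivalence classes.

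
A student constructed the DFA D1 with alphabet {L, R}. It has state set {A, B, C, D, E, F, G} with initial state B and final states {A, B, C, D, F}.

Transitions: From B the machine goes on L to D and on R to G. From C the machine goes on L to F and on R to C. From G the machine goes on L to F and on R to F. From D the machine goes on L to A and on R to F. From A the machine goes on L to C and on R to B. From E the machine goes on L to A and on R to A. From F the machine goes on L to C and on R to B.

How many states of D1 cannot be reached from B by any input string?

1

Starting at B and following transitions, the reachable set is {A, B, C, D, F, G}. That leaves E unreachable — 1 in total.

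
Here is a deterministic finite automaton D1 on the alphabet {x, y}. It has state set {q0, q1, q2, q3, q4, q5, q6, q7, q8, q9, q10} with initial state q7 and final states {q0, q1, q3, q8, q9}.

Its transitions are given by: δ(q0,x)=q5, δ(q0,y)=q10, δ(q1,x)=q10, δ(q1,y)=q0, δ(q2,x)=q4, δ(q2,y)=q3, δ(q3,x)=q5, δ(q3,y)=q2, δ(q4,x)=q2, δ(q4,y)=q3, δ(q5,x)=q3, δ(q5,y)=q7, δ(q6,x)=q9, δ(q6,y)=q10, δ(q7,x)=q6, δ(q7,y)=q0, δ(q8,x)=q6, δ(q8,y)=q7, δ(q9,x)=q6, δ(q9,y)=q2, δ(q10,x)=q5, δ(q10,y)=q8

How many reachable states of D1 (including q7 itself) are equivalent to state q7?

First remove the unreachable states {q1}; 10 states remain.
Initial partition by acceptance: {q0,q3,q8,q9} | {q2,q4,q5,q6,q7,q10}.
On input x, block {q2,q4,q5,q6,q7,q10} splits into {q2,q4,q7,q10} and {q5,q6}.
Refine {q2,q4,q7,q10} on symbol x: members go to different blocks, giving {q2,q4} and {q7,q10}.
Split {q0,q3,q8,q9} by δ(·,y) → {q0,q8} and {q3,q9}.
Stable partition: {q0,q8} | {q2,q4} | {q5,q6} | {q7,q10} | {q3,q9} — 5 equivalence classes.
State q7 belongs to the block {q7,q10}, which has 2 states.

2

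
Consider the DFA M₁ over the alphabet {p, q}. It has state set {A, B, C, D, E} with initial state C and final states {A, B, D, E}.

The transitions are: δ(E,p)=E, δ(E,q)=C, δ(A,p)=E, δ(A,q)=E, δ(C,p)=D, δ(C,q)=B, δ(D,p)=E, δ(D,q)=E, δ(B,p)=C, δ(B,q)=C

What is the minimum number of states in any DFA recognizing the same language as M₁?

Reachable states from the start: {B,C,D,E}. Unreachable: {A} — drop them.
P0 = {B,D,E} | {C}.
Split {B,D,E} by δ(·,p) → {D,E} and {B}.
On input q, block {D,E} splits into {D} and {E}.
No further refinement is possible. Final partition (4 blocks): {D} | {C} | {B} | {E}.

4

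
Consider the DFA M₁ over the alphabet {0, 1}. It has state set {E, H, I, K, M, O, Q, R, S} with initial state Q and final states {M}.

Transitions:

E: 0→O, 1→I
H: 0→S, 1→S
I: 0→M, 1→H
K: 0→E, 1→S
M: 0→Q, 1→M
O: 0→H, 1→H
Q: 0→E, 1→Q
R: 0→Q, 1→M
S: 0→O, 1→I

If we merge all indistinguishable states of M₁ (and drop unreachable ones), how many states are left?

Reachable states from the start: {E,H,I,M,O,Q,S}. Unreachable: {K,R} — drop them.
Initial partition by acceptance: {M} | {E,H,I,O,Q,S}.
On input 0, block {E,H,I,O,Q,S} splits into {E,H,O,Q,S} and {I}.
Split {E,H,O,Q,S} by δ(·,1) → {H,O,Q} and {E,S}.
On input 0, block {H,O,Q} splits into {H,Q} and {O}.
Split {H,Q} by δ(·,1) → {H} and {Q}.
Stable partition: {M} | {H} | {I} | {E,S} | {O} | {Q} — 6 equivalence classes.

6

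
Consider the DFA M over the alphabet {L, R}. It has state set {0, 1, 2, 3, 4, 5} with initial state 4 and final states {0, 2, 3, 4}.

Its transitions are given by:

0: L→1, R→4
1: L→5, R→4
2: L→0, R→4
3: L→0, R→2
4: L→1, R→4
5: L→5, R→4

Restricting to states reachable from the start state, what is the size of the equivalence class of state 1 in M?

First remove the unreachable states {0,2,3}; 3 states remain.
Start with accepting vs non-accepting: {4} | {1,5}.
Stable partition: {4} | {1,5} — 2 equivalence classes.
The equivalence class containing 1 is {1,5}, of size 2.

2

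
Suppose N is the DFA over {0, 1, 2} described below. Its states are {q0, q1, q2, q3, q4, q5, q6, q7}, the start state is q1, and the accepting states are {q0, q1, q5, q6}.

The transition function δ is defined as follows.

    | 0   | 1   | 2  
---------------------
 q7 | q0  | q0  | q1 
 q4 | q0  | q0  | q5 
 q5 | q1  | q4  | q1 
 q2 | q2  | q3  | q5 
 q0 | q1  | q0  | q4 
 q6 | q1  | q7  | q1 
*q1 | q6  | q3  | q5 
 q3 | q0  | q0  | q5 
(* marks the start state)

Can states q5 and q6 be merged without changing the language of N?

Yes

First remove the unreachable states {q2}; 7 states remain.
P0 = {q0,q1,q5,q6} | {q3,q4,q7}.
Split {q0,q1,q5,q6} by δ(·,1) → {q1,q5,q6} and {q0}.
The partition is now stable with 3 blocks: {q1,q5,q6} | {q3,q4,q7} | {q0}.
q5 and q6 lie in the same block of the stable partition, so they are equivalent — no string distinguishes them.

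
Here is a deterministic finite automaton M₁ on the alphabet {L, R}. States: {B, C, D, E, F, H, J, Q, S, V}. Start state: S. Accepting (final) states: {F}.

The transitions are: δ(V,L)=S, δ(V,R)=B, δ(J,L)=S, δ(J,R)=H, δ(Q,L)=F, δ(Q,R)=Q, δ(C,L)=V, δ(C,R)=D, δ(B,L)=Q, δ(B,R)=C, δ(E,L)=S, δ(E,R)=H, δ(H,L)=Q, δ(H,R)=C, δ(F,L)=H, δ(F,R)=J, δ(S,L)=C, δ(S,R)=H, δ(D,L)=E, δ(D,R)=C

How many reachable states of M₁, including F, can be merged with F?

Initial partition by acceptance: {F} | {B,C,D,E,H,J,Q,S,V}.
On input L, block {B,C,D,E,H,J,Q,S,V} splits into {B,C,D,E,H,J,S,V} and {Q}.
On input L, block {B,C,D,E,H,J,S,V} splits into {C,D,E,J,S,V} and {B,H}.
On input R, block {C,D,E,J,S,V} splits into {E,J,S,V} and {C,D}.
Split {E,J,S,V} by δ(·,L) → {E,J,V} and {S}.
Stable partition: {F} | {E,J,V} | {Q} | {B,H} | {C,D} | {S} — 6 equivalence classes.
The equivalence class containing F is {F}, of size 1.

1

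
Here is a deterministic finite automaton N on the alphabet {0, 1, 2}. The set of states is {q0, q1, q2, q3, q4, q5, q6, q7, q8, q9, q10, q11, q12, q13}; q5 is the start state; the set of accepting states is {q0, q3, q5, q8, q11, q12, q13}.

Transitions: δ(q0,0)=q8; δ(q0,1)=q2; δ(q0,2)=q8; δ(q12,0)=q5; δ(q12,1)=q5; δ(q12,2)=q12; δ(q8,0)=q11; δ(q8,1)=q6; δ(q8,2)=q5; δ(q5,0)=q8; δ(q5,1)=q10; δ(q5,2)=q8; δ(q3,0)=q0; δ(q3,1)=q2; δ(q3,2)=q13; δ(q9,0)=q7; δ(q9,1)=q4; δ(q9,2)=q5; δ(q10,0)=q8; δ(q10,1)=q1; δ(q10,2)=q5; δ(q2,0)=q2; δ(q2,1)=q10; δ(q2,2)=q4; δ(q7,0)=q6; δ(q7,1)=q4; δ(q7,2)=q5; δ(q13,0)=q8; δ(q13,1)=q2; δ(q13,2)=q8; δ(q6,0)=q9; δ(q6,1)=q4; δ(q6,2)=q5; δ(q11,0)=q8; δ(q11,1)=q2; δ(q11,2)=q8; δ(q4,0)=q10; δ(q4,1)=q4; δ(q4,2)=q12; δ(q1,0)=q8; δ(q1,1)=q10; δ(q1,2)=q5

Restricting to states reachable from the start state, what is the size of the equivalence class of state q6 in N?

3

Reachable states from the start: {q1,q2,q4,q5,q6,q7,q8,q9,q10,q11,q12}. Unreachable: {q0,q3,q13} — drop them.
Initial partition by acceptance: {q5,q8,q11,q12} | {q1,q2,q4,q6,q7,q9,q10}.
On input 1, block {q5,q8,q11,q12} splits into {q5,q8,q11} and {q12}.
On input 0, block {q1,q2,q4,q6,q7,q9,q10} splits into {q2,q4,q6,q7,q9} and {q1,q10}.
Refine {q5,q8,q11} on symbol 1: members go to different blocks, giving {q8,q11} and {q5}.
Refine {q8,q11} on symbol 2: members go to different blocks, giving {q8} and {q11}.
On input 0, block {q2,q4,q6,q7,q9} splits into {q2,q6,q7,q9} and {q4}.
Split {q2,q6,q7,q9} by δ(·,1) → {q6,q7,q9} and {q2}.
No further refinement is possible. Final partition (8 blocks): {q8} | {q6,q7,q9} | {q12} | {q1,q10} | {q5} | {q11} | {q4} | {q2}.
State q6 belongs to the block {q6,q7,q9}, which has 3 states.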